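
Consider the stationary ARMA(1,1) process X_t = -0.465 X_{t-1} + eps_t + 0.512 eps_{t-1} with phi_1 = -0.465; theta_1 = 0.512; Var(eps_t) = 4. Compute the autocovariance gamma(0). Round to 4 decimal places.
\gamma(0) = 4.0113

Multiply the model equation by X_{t-k} and take expectations. With theta_0 = psi_0 = 1 and psi_j the MA(infinity) weights, this gives
  gamma(k) - sum_i phi_i gamma(k-i) = c_k,
  c_k = sigma^2 * sum_{j=k..q} theta_j psi_{j-k}   (c_k = 0 for k > q),
using gamma(-m) = gamma(m).
psi-weights needed (psi_j = theta_j + sum_i phi_i psi_{j-i}):
  psi_1 = theta_1 + phi_1 = 0.512 + (-0.465) = 0.047
Right-hand sides:
  c_0 = sigma^2 (1 + theta_1 psi_1) = 4 * (1 + (0.512)(0.047)) = 4 * 1.024064 = 4.096256
  c_1 = sigma^2 theta_1 = 4 * (0.512) = 2.048
  c_2 = 0
Equations for k = 0 and k = 1 (AR order 1):
  gamma(0) = phi_1 gamma(1) + c_0
  gamma(1) = phi_1 gamma(0) + c_1
Substituting the second into the first: gamma(0) (1 - phi_1^2) = c_0 + phi_1 c_1, so
  gamma(0) = (c_0 + phi_1 c_1) / (1 - phi_1^2) = (4.096256 + (-0.465)(2.048)) / (1 - (-0.465)^2) = 3.143936 / 0.783775 = 4.011274.
Therefore gamma(0) = 4.0113 (to 4 decimal places).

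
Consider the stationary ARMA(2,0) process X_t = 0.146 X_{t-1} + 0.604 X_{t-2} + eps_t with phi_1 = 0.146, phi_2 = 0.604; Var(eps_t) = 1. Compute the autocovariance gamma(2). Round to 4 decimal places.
\gamma(2) = 1.1986

Multiply the model equation by X_{t-k} and take expectations. With theta_0 = psi_0 = 1 and psi_j the MA(infinity) weights, this gives
  gamma(k) - sum_i phi_i gamma(k-i) = c_k,
  c_k = sigma^2 * sum_{j=k..q} theta_j psi_{j-k}   (c_k = 0 for k > q),
using gamma(-m) = gamma(m).
Pure AR (q = 0): c_0 = sigma^2 = 1, c_k = 0 for k >= 1.
Equations for k = 0, 1, 2 (AR order 2, c_2 = 0):
  (E0) gamma(0) = phi_1 gamma(1) + phi_2 gamma(2) + c_0
  (E1) gamma(1) = phi_1 gamma(0) + phi_2 gamma(1) + c_1
  (E2) gamma(2) = phi_1 gamma(1) + phi_2 gamma(0)
From (E1): gamma(1) = A gamma(0) + B with
  A = phi_1 / (1 - phi_2) = 0.146 / 0.396 = 0.368687,   B = c_1 / (1 - phi_2) = 0 / 0.396 = 0.
Insert (E2) into (E0): gamma(0) (1 - phi_2^2) = phi_1 (1 + phi_2) gamma(1) + c_0.
  phi_1 (1 + phi_2) = (0.146)(1.604) = 0.234184,   1 - phi_2^2 = 0.635184.
Replace gamma(1) by A gamma(0) + B and collect gamma(0):
  gamma(0) [0.635184 - (0.234184)(0.368687)] = c_0 = 1
  gamma(0) * 0.548843 = 1
  gamma(0) = 1 / 0.548843 = 1.822013.
  gamma(1) = A gamma(0) = (0.368687)(1.822013) = 0.671752.
  gamma(2) = phi_1 gamma(1) + phi_2 gamma(0) = (0.146)(0.671752) + (0.604)(1.822013) = 1.198572.
Therefore gamma(2) = 1.1986 (to 4 decimal places).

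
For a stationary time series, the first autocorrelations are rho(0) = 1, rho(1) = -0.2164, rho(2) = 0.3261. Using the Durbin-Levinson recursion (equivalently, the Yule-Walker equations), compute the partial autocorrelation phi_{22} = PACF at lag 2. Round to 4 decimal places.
\phi_{22} = 0.2930

The PACF at lag k is phi_{kk}, the last component of the solution
to the Yule-Walker system G_k phi = r_k where
  (G_k)_{ij} = rho(|i - j|), (r_k)_i = rho(i), i,j = 1..k.
Equivalently, Durbin-Levinson gives phi_{kk} iteratively:
  phi_{11} = rho(1)
  phi_{kk} = [rho(k) - sum_{j=1..k-1} phi_{k-1,j} rho(k-j)]
            / [1 - sum_{j=1..k-1} phi_{k-1,j} rho(j)],
  phi_{k,j} = phi_{k-1,j} - phi_{kk} phi_{k-1,k-j},  j = 1..k-1.
Step k = 1:
  phi_11 = rho(1) = -0.2164.
Step k = 2:
  phi_22 = [rho(2) - phi_11 rho(1)] / [1 - phi_11 rho(1)] = [0.3261 - (-0.2164)(-0.2164)] / [1 - (-0.2164)(-0.2164)]
         = 0.27927104 / 0.95317104 = 0.293.
Therefore phi_{22} = 0.2930.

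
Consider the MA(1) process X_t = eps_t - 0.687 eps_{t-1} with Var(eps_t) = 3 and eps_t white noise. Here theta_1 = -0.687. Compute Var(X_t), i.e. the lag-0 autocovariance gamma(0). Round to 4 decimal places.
\gamma(0) = 4.4159

For an MA(q) process X_t = eps_t + sum_i theta_i eps_{t-i} with
Var(eps_t) = sigma^2, the variance is
  gamma(0) = sigma^2 * (1 + sum_i theta_i^2).
  sum_i theta_i^2 = (-0.687)^2 = 0.471969.
  gamma(0) = 3 * (1 + 0.471969) = 3 * 1.471969 = 4.415907, which rounds to 4.4159.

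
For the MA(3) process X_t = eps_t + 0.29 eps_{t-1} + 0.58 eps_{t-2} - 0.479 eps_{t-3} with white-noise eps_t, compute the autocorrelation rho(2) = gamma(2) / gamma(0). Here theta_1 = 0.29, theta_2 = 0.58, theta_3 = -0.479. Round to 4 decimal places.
\rho(2) = 0.2673

For an MA(q) process with theta_0 = 1, the autocovariance is
  gamma(k) = sigma^2 * sum_{i=0..q-k} theta_i * theta_{i+k},
and rho(k) = gamma(k) / gamma(0). Sigma^2 cancels.
  numerator   = (1)*(0.58) + (0.29)*(-0.479) = 0.44109.
  denominator = (1)^2 + (0.29)^2 + (0.58)^2 + (-0.479)^2 = 1.649941.
  rho(2) = 0.44109 / 1.649941 = 0.2673.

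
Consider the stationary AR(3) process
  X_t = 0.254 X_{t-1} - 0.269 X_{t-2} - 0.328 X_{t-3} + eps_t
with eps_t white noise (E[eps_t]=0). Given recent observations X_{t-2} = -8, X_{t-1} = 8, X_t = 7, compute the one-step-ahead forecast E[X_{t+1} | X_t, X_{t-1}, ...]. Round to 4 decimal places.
E[X_{t+1} \mid \mathcal F_t] = 2.2500

For an AR(p) model X_t = c + sum_i phi_i X_{t-i} + eps_t, the
one-step-ahead conditional mean is
  E[X_{t+1} | X_t, ...] = c + sum_i phi_i X_{t+1-i}.
Substitute known values:
  E[X_{t+1} | ...] = (0.254) * (7) + (-0.269) * (8) + (-0.328) * (-8)
                   = 2.2500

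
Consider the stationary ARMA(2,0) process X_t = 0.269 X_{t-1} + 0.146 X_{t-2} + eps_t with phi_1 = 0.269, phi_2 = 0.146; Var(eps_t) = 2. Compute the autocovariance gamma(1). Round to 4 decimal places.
\gamma(1) = 0.7146

Multiply the model equation by X_{t-k} and take expectations. With theta_0 = psi_0 = 1 and psi_j the MA(infinity) weights, this gives
  gamma(k) - sum_i phi_i gamma(k-i) = c_k,
  c_k = sigma^2 * sum_{j=k..q} theta_j psi_{j-k}   (c_k = 0 for k > q),
using gamma(-m) = gamma(m).
Pure AR (q = 0): c_0 = sigma^2 = 2, c_k = 0 for k >= 1.
Equations for k = 0, 1, 2 (AR order 2, c_2 = 0):
  (E0) gamma(0) = phi_1 gamma(1) + phi_2 gamma(2) + c_0
  (E1) gamma(1) = phi_1 gamma(0) + phi_2 gamma(1) + c_1
  (E2) gamma(2) = phi_1 gamma(1) + phi_2 gamma(0)
From (E1): gamma(1) = A gamma(0) + B with
  A = phi_1 / (1 - phi_2) = 0.269 / 0.854 = 0.314988,   B = c_1 / (1 - phi_2) = 0 / 0.854 = 0.
Insert (E2) into (E0): gamma(0) (1 - phi_2^2) = phi_1 (1 + phi_2) gamma(1) + c_0.
  phi_1 (1 + phi_2) = (0.269)(1.146) = 0.308274,   1 - phi_2^2 = 0.978684.
Replace gamma(1) by A gamma(0) + B and collect gamma(0):
  gamma(0) [0.978684 - (0.308274)(0.314988)] = c_0 = 2
  gamma(0) * 0.881581 = 2
  gamma(0) = 2 / 0.881581 = 2.268651.
  gamma(1) = A gamma(0) = (0.314988)(2.268651) = 0.714598.
Therefore gamma(1) = 0.7146 (to 4 decimal places).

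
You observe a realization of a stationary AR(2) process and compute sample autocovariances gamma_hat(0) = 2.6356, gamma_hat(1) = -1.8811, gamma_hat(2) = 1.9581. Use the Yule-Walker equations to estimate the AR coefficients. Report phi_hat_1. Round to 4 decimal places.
\hat\phi_{1} = -0.3740

The Yule-Walker equations for an AR(p) process read, in matrix form,
  Gamma_p phi = r_p,   with   (Gamma_p)_{ij} = gamma(|i - j|),
                       (r_p)_i = gamma(i),   i,j = 1..p.
Substitute the sample gammas (Toeplitz matrix and right-hand side of size 2):
  Gamma_p = [[2.6356, -1.8811], [-1.8811, 2.6356]]
  r_p     = [-1.8811, 1.9581]
Written out:
  2.6356 phi_1 - 1.8811 phi_2 = -1.8811
  -1.8811 phi_1 + 2.6356 phi_2 = 1.9581
Solve by Cramer's rule:
  det = gamma(0)^2 - gamma(1)^2 = (2.6356)^2 - (-1.8811)^2 = 6.94638736 - 3.53853721 = 3.40785015
  phi_hat_1 = [gamma(1) gamma(0) - gamma(1) gamma(2)] / det = [(-1.8811)(2.6356) - (-1.8811)(1.9581)] / 3.40785015 = -1.27444525 / 3.40785015 = -0.374
  phi_hat_2 = [gamma(0) gamma(2) - gamma(1)^2] / det = [(2.6356)(1.9581) - (-1.8811)^2] / 3.40785015 = 1.62223115 / 3.40785015 = 0.476
So phi_hat = [-0.3740, 0.4760].
Therefore phi_hat_1 = -0.3740.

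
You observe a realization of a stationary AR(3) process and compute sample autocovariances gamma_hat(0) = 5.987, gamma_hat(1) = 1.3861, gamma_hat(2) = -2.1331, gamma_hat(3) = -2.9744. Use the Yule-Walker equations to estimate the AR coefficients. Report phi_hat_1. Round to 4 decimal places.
\hat\phi_{1} = 0.1750

The Yule-Walker equations for an AR(p) process read, in matrix form,
  Gamma_p phi = r_p,   with   (Gamma_p)_{ij} = gamma(|i - j|),
                       (r_p)_i = gamma(i),   i,j = 1..p.
Substitute the sample gammas (Toeplitz matrix and right-hand side of size 3):
  Gamma_p = [[5.987, 1.3861, -2.1331], [1.3861, 5.987, 1.3861], [-2.1331, 1.3861, 5.987]]
  r_p     = [1.3861, -2.1331, -2.9744]
Written out (R1..R3):
  (R1) 5.987 phi_1 + 1.3861 phi_2 - 2.1331 phi_3 = 1.3861
  (R2) 1.3861 phi_1 + 5.987 phi_2 + 1.3861 phi_3 = -2.1331
  (R3) -2.1331 phi_1 + 1.3861 phi_2 + 5.987 phi_3 = -2.9744
Gaussian elimination:
  R2 <- R2 - (1.3861/5.987) R1 = R2 - (0.231518) R1:  5.666092 phi_2 + 1.879952 phi_3 = -2.454008
  R3 <- R3 - (-2.1331/5.987) R1 = R3 - (-0.356289) R1:  1.879952 phi_2 + 5.227001 phi_3 = -2.480548
  R3 <- R3 - (1.879952/5.666092) R2 = R3 - (0.33179) R2:  4.603252 phi_3 = -1.666334
Back-substitution:
  phi_hat_3 = -1.666334 / 4.603252 = -0.361991
  phi_hat_2 = (-2.454008 - (1.879952)(-0.361991)) / 5.666092 = -0.312999
  phi_hat_1 = (1.3861 - (1.3861)(-0.312999) - (-2.1331)(-0.361991)) / 5.987 = 0.17501
So phi_hat = [0.1750, -0.3130, -0.3620].
Therefore phi_hat_1 = 0.1750.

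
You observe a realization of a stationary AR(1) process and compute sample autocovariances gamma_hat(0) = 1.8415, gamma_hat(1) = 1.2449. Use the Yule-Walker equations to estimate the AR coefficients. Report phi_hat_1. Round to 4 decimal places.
\hat\phi_{1} = 0.6760

The Yule-Walker equations for an AR(p) process read, in matrix form,
  Gamma_p phi = r_p,   with   (Gamma_p)_{ij} = gamma(|i - j|),
                       (r_p)_i = gamma(i),   i,j = 1..p.
Substitute the sample gammas (Toeplitz matrix and right-hand side of size 1):
  Gamma_p = [[1.8415]]
  r_p     = [1.2449]
With p = 1 this is the single equation gamma(0) phi_1 = gamma(1):
  phi_hat_1 = gamma(1) / gamma(0) = 1.2449 / 1.8415 = 0.6760.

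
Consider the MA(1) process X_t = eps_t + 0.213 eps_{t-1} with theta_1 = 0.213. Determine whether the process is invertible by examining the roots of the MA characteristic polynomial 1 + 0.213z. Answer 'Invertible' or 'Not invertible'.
\text{Invertible}

The MA(q) characteristic polynomial is P(z) = 1 + 0.213z.
Invertibility requires all roots to lie outside the unit circle, i.e. |z| > 1 for every root.
This is linear in z: 1 + (0.213) z = 0  =>  z = -1/(0.213) = -4.694836,  |z| = 4.694836.
Moduli of all roots: 4.6948.
All moduli strictly greater than 1? Yes.
Verdict: Invertible.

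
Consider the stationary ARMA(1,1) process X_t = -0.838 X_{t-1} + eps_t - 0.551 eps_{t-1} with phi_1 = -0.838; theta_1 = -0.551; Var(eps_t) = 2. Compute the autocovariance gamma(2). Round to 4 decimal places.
\gamma(2) = 11.4284

Multiply the model equation by X_{t-k} and take expectations. With theta_0 = psi_0 = 1 and psi_j the MA(infinity) weights, this gives
  gamma(k) - sum_i phi_i gamma(k-i) = c_k,
  c_k = sigma^2 * sum_{j=k..q} theta_j psi_{j-k}   (c_k = 0 for k > q),
using gamma(-m) = gamma(m).
psi-weights needed (psi_j = theta_j + sum_i phi_i psi_{j-i}):
  psi_1 = theta_1 + phi_1 = -0.551 + (-0.838) = -1.389
Right-hand sides:
  c_0 = sigma^2 (1 + theta_1 psi_1) = 2 * (1 + (-0.551)(-1.389)) = 2 * 1.765339 = 3.530678
  c_1 = sigma^2 theta_1 = 2 * (-0.551) = -1.102
  c_2 = 0
Equations for k = 0 and k = 1 (AR order 1):
  gamma(0) = phi_1 gamma(1) + c_0
  gamma(1) = phi_1 gamma(0) + c_1
Substituting the second into the first: gamma(0) (1 - phi_1^2) = c_0 + phi_1 c_1, so
  gamma(0) = (c_0 + phi_1 c_1) / (1 - phi_1^2) = (3.530678 + (-0.838)(-1.102)) / (1 - (-0.838)^2) = 4.454154 / 0.297756 = 14.959074.
  gamma(1) = phi_1 gamma(0) + c_1 = (-0.838)(14.959074) + (-1.102) = -13.637704.
For k = 2 (> q): gamma(2) = phi_1 gamma(1) = (-0.838)(-13.637704) = 11.428396.
Therefore gamma(2) = 11.4284 (to 4 decimal places).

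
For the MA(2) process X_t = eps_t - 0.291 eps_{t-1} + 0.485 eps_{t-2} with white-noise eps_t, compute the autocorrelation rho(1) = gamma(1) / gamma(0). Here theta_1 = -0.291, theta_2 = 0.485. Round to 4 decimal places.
\rho(1) = -0.3274

For an MA(q) process with theta_0 = 1, the autocovariance is
  gamma(k) = sigma^2 * sum_{i=0..q-k} theta_i * theta_{i+k},
and rho(k) = gamma(k) / gamma(0). Sigma^2 cancels.
  numerator   = (1)*(-0.291) + (-0.291)*(0.485) = -0.432135.
  denominator = (1)^2 + (-0.291)^2 + (0.485)^2 = 1.319906.
  rho(1) = -0.432135 / 1.319906 = -0.3274.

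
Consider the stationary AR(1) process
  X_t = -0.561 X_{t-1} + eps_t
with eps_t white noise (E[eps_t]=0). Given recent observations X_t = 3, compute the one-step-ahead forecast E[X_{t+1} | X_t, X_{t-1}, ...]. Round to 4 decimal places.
E[X_{t+1} \mid \mathcal F_t] = -1.6830

For an AR(p) model X_t = c + sum_i phi_i X_{t-i} + eps_t, the
one-step-ahead conditional mean is
  E[X_{t+1} | X_t, ...] = c + sum_i phi_i X_{t+1-i}.
Substitute known values:
  E[X_{t+1} | ...] = (-0.561) * (3)
                   = -1.6830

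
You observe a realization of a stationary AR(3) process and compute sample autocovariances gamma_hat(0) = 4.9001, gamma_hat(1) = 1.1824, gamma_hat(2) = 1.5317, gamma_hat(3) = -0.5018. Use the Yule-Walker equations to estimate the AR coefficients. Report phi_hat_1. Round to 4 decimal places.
\hat\phi_{1} = 0.2450

The Yule-Walker equations for an AR(p) process read, in matrix form,
  Gamma_p phi = r_p,   with   (Gamma_p)_{ij} = gamma(|i - j|),
                       (r_p)_i = gamma(i),   i,j = 1..p.
Substitute the sample gammas (Toeplitz matrix and right-hand side of size 3):
  Gamma_p = [[4.9001, 1.1824, 1.5317], [1.1824, 4.9001, 1.1824], [1.5317, 1.1824, 4.9001]]
  r_p     = [1.1824, 1.5317, -0.5018]
Written out (R1..R3):
  (R1) 4.9001 phi_1 + 1.1824 phi_2 + 1.5317 phi_3 = 1.1824
  (R2) 1.1824 phi_1 + 4.9001 phi_2 + 1.1824 phi_3 = 1.5317
  (R3) 1.5317 phi_1 + 1.1824 phi_2 + 4.9001 phi_3 = -0.5018
Gaussian elimination:
  R2 <- R2 - (1.1824/4.9001) R1 = R2 - (0.241301) R1:  4.614785 phi_2 + 0.812799 phi_3 = 1.246385
  R3 <- R3 - (1.5317/4.9001) R1 = R3 - (0.312585) R1:  0.812799 phi_2 + 4.421313 phi_3 = -0.871401
  R3 <- R3 - (0.812799/4.614785) R2 = R3 - (0.176129) R2:  4.278155 phi_3 = -1.090926
Back-substitution:
  phi_hat_3 = -1.090926 / 4.278155 = -0.254999
  phi_hat_2 = (1.246385 - (0.812799)(-0.254999)) / 4.614785 = 0.314998
  phi_hat_1 = (1.1824 - (1.1824)(0.314998) - (1.5317)(-0.254999)) / 4.9001 = 0.245001
So phi_hat = [0.2450, 0.3150, -0.2550].
Therefore phi_hat_1 = 0.2450.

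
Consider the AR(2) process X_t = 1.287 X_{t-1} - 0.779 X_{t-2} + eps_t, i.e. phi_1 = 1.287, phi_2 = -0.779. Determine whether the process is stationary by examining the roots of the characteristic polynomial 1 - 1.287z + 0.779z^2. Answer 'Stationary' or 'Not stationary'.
\text{Stationary}

The AR(p) characteristic polynomial is P(z) = 1 - 1.287z + 0.779z^2.
Stationarity requires all roots to lie outside the unit circle, i.e. |z| > 1 for every root.
Set 1 + (-1.287) z + (0.779) z^2 = 0, i.e. a z^2 + b z + c = 0 with a = 0.779, b = -1.287, c = 1.
Discriminant D = b^2 - 4ac = (-1.287)^2 - 4*(0.779)*1 = 1.656369 - (3.116) = -1.459631.
D < 0, so the roots are the complex-conjugate pair z = (-b +/- i sqrt(-D)) / (2a) = 0.8261 +/- 0.7755i.
For a conjugate pair |z|^2 = z * conj(z) = (product of roots) = c/a = 1/(0.779) = 1.283697, so |z| = sqrt(1.283697) = 1.133 for both roots.
Moduli of all roots: 1.1330, 1.1330.
All moduli strictly greater than 1? Yes.
Verdict: Stationary.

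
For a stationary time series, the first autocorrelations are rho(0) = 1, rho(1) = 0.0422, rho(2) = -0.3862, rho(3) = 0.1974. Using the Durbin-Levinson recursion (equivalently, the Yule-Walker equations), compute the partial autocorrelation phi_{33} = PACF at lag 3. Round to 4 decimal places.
\phi_{33} = 0.2790

The PACF at lag k is phi_{kk}, the last component of the solution
to the Yule-Walker system G_k phi = r_k where
  (G_k)_{ij} = rho(|i - j|), (r_k)_i = rho(i), i,j = 1..k.
Equivalently, Durbin-Levinson gives phi_{kk} iteratively:
  phi_{11} = rho(1)
  phi_{kk} = [rho(k) - sum_{j=1..k-1} phi_{k-1,j} rho(k-j)]
            / [1 - sum_{j=1..k-1} phi_{k-1,j} rho(j)],
  phi_{k,j} = phi_{k-1,j} - phi_{kk} phi_{k-1,k-j},  j = 1..k-1.
Step k = 1:
  phi_11 = rho(1) = 0.0422.
Step k = 2:
  phi_22 = [rho(2) - phi_11 rho(1)] / [1 - phi_11 rho(1)] = [-0.3862 - (0.0422)(0.0422)] / [1 - (0.0422)(0.0422)]
         = -0.38798084 / 0.99821916 = -0.388673.
  Update: phi_21 = phi_11 - phi_22 phi_11 = 0.0422 - (-0.388673)(0.0422) = 0.058602.
Step k = 3:
  phi_33 = [rho(3) - phi_21 rho(2) - phi_22 rho(1)] / [1 - phi_21 rho(1) - phi_22 rho(2)]
    numerator   = 0.1974 - (0.058602)(-0.3862) - (-0.388673)(0.0422) = 0.23643409
    denominator = 1 - (0.058602)(0.0422) - (-0.388673)(-0.3862) = 0.84742148
  phi_33 = 0.23643409 / 0.84742148 = 0.279.
Therefore phi_{33} = 0.2790.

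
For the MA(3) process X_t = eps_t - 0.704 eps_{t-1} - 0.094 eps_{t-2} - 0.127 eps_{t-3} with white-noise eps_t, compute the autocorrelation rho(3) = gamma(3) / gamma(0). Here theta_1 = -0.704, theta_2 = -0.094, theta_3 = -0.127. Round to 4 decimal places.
\rho(3) = -0.0835

For an MA(q) process with theta_0 = 1, the autocovariance is
  gamma(k) = sigma^2 * sum_{i=0..q-k} theta_i * theta_{i+k},
and rho(k) = gamma(k) / gamma(0). Sigma^2 cancels.
  numerator   = (1)*(-0.127) = -0.127.
  denominator = (1)^2 + (-0.704)^2 + (-0.094)^2 + (-0.127)^2 = 1.520581.
  rho(3) = -0.127 / 1.520581 = -0.0835.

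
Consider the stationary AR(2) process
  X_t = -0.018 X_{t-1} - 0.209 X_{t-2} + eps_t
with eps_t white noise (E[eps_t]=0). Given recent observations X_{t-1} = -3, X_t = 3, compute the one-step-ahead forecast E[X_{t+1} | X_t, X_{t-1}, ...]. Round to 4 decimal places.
E[X_{t+1} \mid \mathcal F_t] = 0.5730

For an AR(p) model X_t = c + sum_i phi_i X_{t-i} + eps_t, the
one-step-ahead conditional mean is
  E[X_{t+1} | X_t, ...] = c + sum_i phi_i X_{t+1-i}.
Substitute known values:
  E[X_{t+1} | ...] = (-0.018) * (3) + (-0.209) * (-3)
                   = 0.5730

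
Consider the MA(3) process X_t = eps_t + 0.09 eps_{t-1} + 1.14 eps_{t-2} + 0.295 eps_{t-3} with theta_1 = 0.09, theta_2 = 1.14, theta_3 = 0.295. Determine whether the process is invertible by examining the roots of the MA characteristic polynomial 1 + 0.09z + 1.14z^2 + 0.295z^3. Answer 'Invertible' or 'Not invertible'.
\text{Not invertible}

The MA(q) characteristic polynomial is P(z) = 1 + 0.09z + 1.14z^2 + 0.295z^3.
Invertibility requires all roots to lie outside the unit circle, i.e. |z| > 1 for every root.
Degree 3: look for a simple real root z0 first, then factor out (1 - z/z0) and solve the remaining quadratic.
Testing z0 = -4: P(-4) = 1 + (0.09)(-4) + (1.14)(-4)^2 + (0.295)(-4)^3
  = 1 + (-0.36) + (18.24) + (-18.88) = 0.  So z_0 = -4 is a root, |z_0| = 4.
Divide out the factor (1 + 0.25 z) = (1 - z/z0) (since 1/z0 = -0.25):
  P(z) = (1 + 0.25 z)(1 + (-0.16) z + (1.18) z^2)
  [check: z-coef -0.16 - (-0.25) = 0.09; z^2-coef 1.18 - (-0.25)(-0.16) = 1.14; z^3-coef -(-0.25)(1.18) = 0.295.]
Remaining roots from the quadratic factor 1 + (-0.16) z + (1.18) z^2:
  Set 1 + (-0.16) z + (1.18) z^2 = 0, i.e. a z^2 + b z + c = 0 with a = 1.18, b = -0.16, c = 1.
  Discriminant D = b^2 - 4ac = (-0.16)^2 - 4*(1.18)*1 = 0.0256 - (4.72) = -4.6944.
  D < 0, so the roots are the complex-conjugate pair z = (-b +/- i sqrt(-D)) / (2a) = 0.0678 +/- 0.9181i.
  For a conjugate pair |z|^2 = z * conj(z) = (product of roots) = c/a = 1/(1.18) = 0.847458, so |z| = sqrt(0.847458) = 0.9206 for both roots.
Moduli of all roots: 4.0000, 0.9206, 0.9206.
All moduli strictly greater than 1? No.
Verdict: Not invertible.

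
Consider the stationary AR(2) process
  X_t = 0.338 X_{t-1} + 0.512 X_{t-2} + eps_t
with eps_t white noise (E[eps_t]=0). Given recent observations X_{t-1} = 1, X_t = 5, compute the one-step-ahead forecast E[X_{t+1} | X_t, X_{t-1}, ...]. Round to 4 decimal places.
E[X_{t+1} \mid \mathcal F_t] = 2.2020

For an AR(p) model X_t = c + sum_i phi_i X_{t-i} + eps_t, the
one-step-ahead conditional mean is
  E[X_{t+1} | X_t, ...] = c + sum_i phi_i X_{t+1-i}.
Substitute known values:
  E[X_{t+1} | ...] = (0.338) * (5) + (0.512) * (1)
                   = 2.2020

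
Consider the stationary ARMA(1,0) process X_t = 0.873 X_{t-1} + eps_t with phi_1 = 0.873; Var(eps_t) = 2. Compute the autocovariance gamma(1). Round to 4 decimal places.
\gamma(1) = 7.3401

Multiply the model equation by X_{t-k} and take expectations. With theta_0 = psi_0 = 1 and psi_j the MA(infinity) weights, this gives
  gamma(k) - sum_i phi_i gamma(k-i) = c_k,
  c_k = sigma^2 * sum_{j=k..q} theta_j psi_{j-k}   (c_k = 0 for k > q),
using gamma(-m) = gamma(m).
Pure AR (q = 0): c_0 = sigma^2 = 2, c_k = 0 for k >= 1.
Equations for k = 0 and k = 1 (AR order 1):
  gamma(0) = phi_1 gamma(1) + c_0
  gamma(1) = phi_1 gamma(0) + c_1
Substituting the second into the first: gamma(0) (1 - phi_1^2) = c_0 + phi_1 c_1, so
  gamma(0) = c_0 / (1 - phi_1^2) = 2 / (1 - (0.873)^2) = 2 / 0.237871 = 8.407919.
  gamma(1) = phi_1 gamma(0) = (0.873)(8.407919) = 7.340113.
Therefore gamma(1) = 7.3401 (to 4 decimal places).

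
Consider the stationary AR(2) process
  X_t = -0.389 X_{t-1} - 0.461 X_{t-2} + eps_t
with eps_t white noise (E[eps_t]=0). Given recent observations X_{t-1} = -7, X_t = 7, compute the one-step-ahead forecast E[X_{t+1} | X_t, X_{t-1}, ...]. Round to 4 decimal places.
E[X_{t+1} \mid \mathcal F_t] = 0.5040

For an AR(p) model X_t = c + sum_i phi_i X_{t-i} + eps_t, the
one-step-ahead conditional mean is
  E[X_{t+1} | X_t, ...] = c + sum_i phi_i X_{t+1-i}.
Substitute known values:
  E[X_{t+1} | ...] = (-0.389) * (7) + (-0.461) * (-7)
                   = 0.5040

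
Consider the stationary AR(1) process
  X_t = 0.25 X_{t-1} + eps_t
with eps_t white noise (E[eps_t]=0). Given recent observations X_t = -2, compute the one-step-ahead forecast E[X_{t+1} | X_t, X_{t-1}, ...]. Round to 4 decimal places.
E[X_{t+1} \mid \mathcal F_t] = -0.5000

For an AR(p) model X_t = c + sum_i phi_i X_{t-i} + eps_t, the
one-step-ahead conditional mean is
  E[X_{t+1} | X_t, ...] = c + sum_i phi_i X_{t+1-i}.
Substitute known values:
  E[X_{t+1} | ...] = (0.25) * (-2)
                   = -0.5000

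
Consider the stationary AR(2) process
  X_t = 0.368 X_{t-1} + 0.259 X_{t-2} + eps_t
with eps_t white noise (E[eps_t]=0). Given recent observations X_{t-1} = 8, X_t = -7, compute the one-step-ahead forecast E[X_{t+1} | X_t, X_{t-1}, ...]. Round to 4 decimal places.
E[X_{t+1} \mid \mathcal F_t] = -0.5040

For an AR(p) model X_t = c + sum_i phi_i X_{t-i} + eps_t, the
one-step-ahead conditional mean is
  E[X_{t+1} | X_t, ...] = c + sum_i phi_i X_{t+1-i}.
Substitute known values:
  E[X_{t+1} | ...] = (0.368) * (-7) + (0.259) * (8)
                   = -0.5040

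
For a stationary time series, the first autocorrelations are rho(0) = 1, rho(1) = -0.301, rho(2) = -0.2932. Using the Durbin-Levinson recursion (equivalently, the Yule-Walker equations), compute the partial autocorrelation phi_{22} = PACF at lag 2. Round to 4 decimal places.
\phi_{22} = -0.4220

The PACF at lag k is phi_{kk}, the last component of the solution
to the Yule-Walker system G_k phi = r_k where
  (G_k)_{ij} = rho(|i - j|), (r_k)_i = rho(i), i,j = 1..k.
Equivalently, Durbin-Levinson gives phi_{kk} iteratively:
  phi_{11} = rho(1)
  phi_{kk} = [rho(k) - sum_{j=1..k-1} phi_{k-1,j} rho(k-j)]
            / [1 - sum_{j=1..k-1} phi_{k-1,j} rho(j)],
  phi_{k,j} = phi_{k-1,j} - phi_{kk} phi_{k-1,k-j},  j = 1..k-1.
Step k = 1:
  phi_11 = rho(1) = -0.301.
Step k = 2:
  phi_22 = [rho(2) - phi_11 rho(1)] / [1 - phi_11 rho(1)] = [-0.2932 - (-0.301)(-0.301)] / [1 - (-0.301)(-0.301)]
         = -0.383801 / 0.909399 = -0.422.
Therefore phi_{22} = -0.4220.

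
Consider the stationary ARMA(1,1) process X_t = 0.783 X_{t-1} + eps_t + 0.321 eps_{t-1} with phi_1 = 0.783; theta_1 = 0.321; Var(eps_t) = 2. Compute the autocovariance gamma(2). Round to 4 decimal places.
\gamma(2) = 5.5915

Multiply the model equation by X_{t-k} and take expectations. With theta_0 = psi_0 = 1 and psi_j the MA(infinity) weights, this gives
  gamma(k) - sum_i phi_i gamma(k-i) = c_k,
  c_k = sigma^2 * sum_{j=k..q} theta_j psi_{j-k}   (c_k = 0 for k > q),
using gamma(-m) = gamma(m).
psi-weights needed (psi_j = theta_j + sum_i phi_i psi_{j-i}):
  psi_1 = theta_1 + phi_1 = 0.321 + (0.783) = 1.104
Right-hand sides:
  c_0 = sigma^2 (1 + theta_1 psi_1) = 2 * (1 + (0.321)(1.104)) = 2 * 1.354384 = 2.708768
  c_1 = sigma^2 theta_1 = 2 * (0.321) = 0.642
  c_2 = 0
Equations for k = 0 and k = 1 (AR order 1):
  gamma(0) = phi_1 gamma(1) + c_0
  gamma(1) = phi_1 gamma(0) + c_1
Substituting the second into the first: gamma(0) (1 - phi_1^2) = c_0 + phi_1 c_1, so
  gamma(0) = (c_0 + phi_1 c_1) / (1 - phi_1^2) = (2.708768 + (0.783)(0.642)) / (1 - (0.783)^2) = 3.211454 / 0.386911 = 8.30024.
  gamma(1) = phi_1 gamma(0) + c_1 = (0.783)(8.30024) + (0.642) = 7.141088.
For k = 2 (> q): gamma(2) = phi_1 gamma(1) = (0.783)(7.141088) = 5.591472.
Therefore gamma(2) = 5.5915 (to 4 decimal places).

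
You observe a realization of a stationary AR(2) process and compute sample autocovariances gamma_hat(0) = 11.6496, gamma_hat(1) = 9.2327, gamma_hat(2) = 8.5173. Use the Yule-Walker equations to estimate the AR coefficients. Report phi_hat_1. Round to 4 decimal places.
\hat\phi_{1} = 0.5730

The Yule-Walker equations for an AR(p) process read, in matrix form,
  Gamma_p phi = r_p,   with   (Gamma_p)_{ij} = gamma(|i - j|),
                       (r_p)_i = gamma(i),   i,j = 1..p.
Substitute the sample gammas (Toeplitz matrix and right-hand side of size 2):
  Gamma_p = [[11.6496, 9.2327], [9.2327, 11.6496]]
  r_p     = [9.2327, 8.5173]
Written out:
  11.6496 phi_1 + 9.2327 phi_2 = 9.2327
  9.2327 phi_1 + 11.6496 phi_2 = 8.5173
Solve by Cramer's rule:
  det = gamma(0)^2 - gamma(1)^2 = (11.6496)^2 - (9.2327)^2 = 135.71318016 - 85.24274929 = 50.47043087
  phi_hat_1 = [gamma(1) gamma(0) - gamma(1) gamma(2)] / det = [(9.2327)(11.6496) - (9.2327)(8.5173)] / 50.47043087 = 28.91958621 / 50.47043087 = 0.573
  phi_hat_2 = [gamma(0) gamma(2) - gamma(1)^2] / det = [(11.6496)(8.5173) - (9.2327)^2] / 50.47043087 = 13.98038879 / 50.47043087 = 0.277
So phi_hat = [0.5730, 0.2770].
Therefore phi_hat_1 = 0.5730.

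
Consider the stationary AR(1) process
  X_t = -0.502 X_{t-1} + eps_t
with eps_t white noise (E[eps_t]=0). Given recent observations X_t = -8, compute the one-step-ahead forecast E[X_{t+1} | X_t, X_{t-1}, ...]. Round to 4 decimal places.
E[X_{t+1} \mid \mathcal F_t] = 4.0160

For an AR(p) model X_t = c + sum_i phi_i X_{t-i} + eps_t, the
one-step-ahead conditional mean is
  E[X_{t+1} | X_t, ...] = c + sum_i phi_i X_{t+1-i}.
Substitute known values:
  E[X_{t+1} | ...] = (-0.502) * (-8)
                   = 4.0160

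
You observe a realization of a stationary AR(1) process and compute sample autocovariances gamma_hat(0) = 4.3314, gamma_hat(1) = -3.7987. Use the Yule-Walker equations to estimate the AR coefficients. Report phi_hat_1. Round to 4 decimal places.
\hat\phi_{1} = -0.8770

The Yule-Walker equations for an AR(p) process read, in matrix form,
  Gamma_p phi = r_p,   with   (Gamma_p)_{ij} = gamma(|i - j|),
                       (r_p)_i = gamma(i),   i,j = 1..p.
Substitute the sample gammas (Toeplitz matrix and right-hand side of size 1):
  Gamma_p = [[4.3314]]
  r_p     = [-3.7987]
With p = 1 this is the single equation gamma(0) phi_1 = gamma(1):
  phi_hat_1 = gamma(1) / gamma(0) = -3.7987 / 4.3314 = -0.8770.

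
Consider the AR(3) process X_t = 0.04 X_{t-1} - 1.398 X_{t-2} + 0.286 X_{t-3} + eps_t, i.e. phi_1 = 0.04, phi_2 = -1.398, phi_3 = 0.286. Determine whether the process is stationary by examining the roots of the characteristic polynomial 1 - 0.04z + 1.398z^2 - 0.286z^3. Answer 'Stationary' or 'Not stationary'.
\text{Not stationary}

The AR(p) characteristic polynomial is P(z) = 1 - 0.04z + 1.398z^2 - 0.286z^3.
Stationarity requires all roots to lie outside the unit circle, i.e. |z| > 1 for every root.
Degree 3: look for a simple real root z0 first, then factor out (1 - z/z0) and solve the remaining quadratic.
Testing z0 = 5: P(5) = 1 + (-0.04)(5) + (1.398)(5)^2 + (-0.286)(5)^3
  = 1 + (-0.2) + (34.95) + (-35.75) = 0.  So z_0 = 5 is a root, |z_0| = 5.
Divide out the factor (1 - 0.2 z) = (1 - z/z0) (since 1/z0 = 0.2):
  P(z) = (1 - 0.2 z)(1 + (0.16) z + (1.43) z^2)
  [check: z-coef 0.16 - (0.2) = -0.04; z^2-coef 1.43 - (0.2)(0.16) = 1.398; z^3-coef -(0.2)(1.43) = -0.286.]
Remaining roots from the quadratic factor 1 + (0.16) z + (1.43) z^2:
  Set 1 + (0.16) z + (1.43) z^2 = 0, i.e. a z^2 + b z + c = 0 with a = 1.43, b = 0.16, c = 1.
  Discriminant D = b^2 - 4ac = (0.16)^2 - 4*(1.43)*1 = 0.0256 - (5.72) = -5.6944.
  D < 0, so the roots are the complex-conjugate pair z = (-b +/- i sqrt(-D)) / (2a) = -0.0559 +/- 0.8344i.
  For a conjugate pair |z|^2 = z * conj(z) = (product of roots) = c/a = 1/(1.43) = 0.699301, so |z| = sqrt(0.699301) = 0.8362 for both roots.
Moduli of all roots: 5.0000, 0.8362, 0.8362.
All moduli strictly greater than 1? No.
Verdict: Not stationary.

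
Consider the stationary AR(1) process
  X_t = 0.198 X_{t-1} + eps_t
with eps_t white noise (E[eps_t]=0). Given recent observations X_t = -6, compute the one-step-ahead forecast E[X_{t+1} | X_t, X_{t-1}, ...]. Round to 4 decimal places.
E[X_{t+1} \mid \mathcal F_t] = -1.1880

For an AR(p) model X_t = c + sum_i phi_i X_{t-i} + eps_t, the
one-step-ahead conditional mean is
  E[X_{t+1} | X_t, ...] = c + sum_i phi_i X_{t+1-i}.
Substitute known values:
  E[X_{t+1} | ...] = (0.198) * (-6)
                   = -1.1880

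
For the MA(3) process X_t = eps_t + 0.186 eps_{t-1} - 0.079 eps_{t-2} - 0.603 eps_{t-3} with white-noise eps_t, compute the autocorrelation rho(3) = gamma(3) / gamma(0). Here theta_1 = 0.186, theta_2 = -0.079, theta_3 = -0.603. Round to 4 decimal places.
\rho(3) = -0.4294

For an MA(q) process with theta_0 = 1, the autocovariance is
  gamma(k) = sigma^2 * sum_{i=0..q-k} theta_i * theta_{i+k},
and rho(k) = gamma(k) / gamma(0). Sigma^2 cancels.
  numerator   = (1)*(-0.603) = -0.603.
  denominator = (1)^2 + (0.186)^2 + (-0.079)^2 + (-0.603)^2 = 1.404446.
  rho(3) = -0.603 / 1.404446 = -0.4294.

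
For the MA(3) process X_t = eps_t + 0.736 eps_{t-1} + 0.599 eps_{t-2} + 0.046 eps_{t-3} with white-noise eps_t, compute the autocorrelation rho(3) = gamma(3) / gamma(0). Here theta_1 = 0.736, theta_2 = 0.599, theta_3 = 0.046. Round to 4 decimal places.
\rho(3) = 0.0242

For an MA(q) process with theta_0 = 1, the autocovariance is
  gamma(k) = sigma^2 * sum_{i=0..q-k} theta_i * theta_{i+k},
and rho(k) = gamma(k) / gamma(0). Sigma^2 cancels.
  numerator   = (1)*(0.046) = 0.046.
  denominator = (1)^2 + (0.736)^2 + (0.599)^2 + (0.046)^2 = 1.902613.
  rho(3) = 0.046 / 1.902613 = 0.0242.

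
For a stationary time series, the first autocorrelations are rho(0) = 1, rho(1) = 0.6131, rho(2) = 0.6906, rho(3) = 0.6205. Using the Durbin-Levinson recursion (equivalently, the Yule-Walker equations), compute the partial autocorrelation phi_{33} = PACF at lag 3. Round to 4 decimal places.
\phi_{33} = 0.2180

The PACF at lag k is phi_{kk}, the last component of the solution
to the Yule-Walker system G_k phi = r_k where
  (G_k)_{ij} = rho(|i - j|), (r_k)_i = rho(i), i,j = 1..k.
Equivalently, Durbin-Levinson gives phi_{kk} iteratively:
  phi_{11} = rho(1)
  phi_{kk} = [rho(k) - sum_{j=1..k-1} phi_{k-1,j} rho(k-j)]
            / [1 - sum_{j=1..k-1} phi_{k-1,j} rho(j)],
  phi_{k,j} = phi_{k-1,j} - phi_{kk} phi_{k-1,k-j},  j = 1..k-1.
Step k = 1:
  phi_11 = rho(1) = 0.6131.
Step k = 2:
  phi_22 = [rho(2) - phi_11 rho(1)] / [1 - phi_11 rho(1)] = [0.6906 - (0.6131)(0.6131)] / [1 - (0.6131)(0.6131)]
         = 0.31470839 / 0.62410839 = 0.504253.
  Update: phi_21 = phi_11 - phi_22 phi_11 = 0.6131 - (0.504253)(0.6131) = 0.303943.
Step k = 3:
  phi_33 = [rho(3) - phi_21 rho(2) - phi_22 rho(1)] / [1 - phi_21 rho(1) - phi_22 rho(2)]
    numerator   = 0.6205 - (0.303943)(0.6906) - (0.504253)(0.6131) = 0.10143985
    denominator = 1 - (0.303943)(0.6131) - (0.504253)(0.6906) = 0.46541581
  phi_33 = 0.10143985 / 0.46541581 = 0.218.
Therefore phi_{33} = 0.2180.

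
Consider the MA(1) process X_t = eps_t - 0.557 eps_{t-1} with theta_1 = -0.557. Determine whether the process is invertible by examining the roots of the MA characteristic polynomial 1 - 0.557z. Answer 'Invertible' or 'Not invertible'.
\text{Invertible}

The MA(q) characteristic polynomial is P(z) = 1 - 0.557z.
Invertibility requires all roots to lie outside the unit circle, i.e. |z| > 1 for every root.
This is linear in z: 1 + (-0.557) z = 0  =>  z = -1/(-0.557) = 1.795332,  |z| = 1.795332.
Moduli of all roots: 1.7953.
All moduli strictly greater than 1? Yes.
Verdict: Invertible.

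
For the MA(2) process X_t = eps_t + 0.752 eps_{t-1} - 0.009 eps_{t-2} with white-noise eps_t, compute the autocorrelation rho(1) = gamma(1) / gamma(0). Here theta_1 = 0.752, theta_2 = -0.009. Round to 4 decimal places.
\rho(1) = 0.4760

For an MA(q) process with theta_0 = 1, the autocovariance is
  gamma(k) = sigma^2 * sum_{i=0..q-k} theta_i * theta_{i+k},
and rho(k) = gamma(k) / gamma(0). Sigma^2 cancels.
  numerator   = (1)*(0.752) + (0.752)*(-0.009) = 0.745232.
  denominator = (1)^2 + (0.752)^2 + (-0.009)^2 = 1.565585.
  rho(1) = 0.745232 / 1.565585 = 0.4760.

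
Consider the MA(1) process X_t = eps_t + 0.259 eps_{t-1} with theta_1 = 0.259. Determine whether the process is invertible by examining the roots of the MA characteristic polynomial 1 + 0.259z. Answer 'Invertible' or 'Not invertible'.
\text{Invertible}

The MA(q) characteristic polynomial is P(z) = 1 + 0.259z.
Invertibility requires all roots to lie outside the unit circle, i.e. |z| > 1 for every root.
This is linear in z: 1 + (0.259) z = 0  =>  z = -1/(0.259) = -3.861004,  |z| = 3.861004.
Moduli of all roots: 3.8610.
All moduli strictly greater than 1? Yes.
Verdict: Invertible.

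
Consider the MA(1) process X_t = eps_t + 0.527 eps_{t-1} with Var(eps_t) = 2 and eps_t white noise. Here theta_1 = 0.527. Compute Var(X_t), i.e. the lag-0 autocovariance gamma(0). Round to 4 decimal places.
\gamma(0) = 2.5555

For an MA(q) process X_t = eps_t + sum_i theta_i eps_{t-i} with
Var(eps_t) = sigma^2, the variance is
  gamma(0) = sigma^2 * (1 + sum_i theta_i^2).
  sum_i theta_i^2 = (0.527)^2 = 0.277729.
  gamma(0) = 2 * (1 + 0.277729) = 2 * 1.277729 = 2.555458, which rounds to 2.5555.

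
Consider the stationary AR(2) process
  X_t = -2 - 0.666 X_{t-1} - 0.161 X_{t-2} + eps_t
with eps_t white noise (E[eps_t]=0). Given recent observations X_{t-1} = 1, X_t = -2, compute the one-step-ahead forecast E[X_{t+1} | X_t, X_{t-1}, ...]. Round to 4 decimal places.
E[X_{t+1} \mid \mathcal F_t] = -0.8290

For an AR(p) model X_t = c + sum_i phi_i X_{t-i} + eps_t, the
one-step-ahead conditional mean is
  E[X_{t+1} | X_t, ...] = c + sum_i phi_i X_{t+1-i}.
Substitute known values:
  E[X_{t+1} | ...] = -2 + (-0.666) * (-2) + (-0.161) * (1)
                   = -0.8290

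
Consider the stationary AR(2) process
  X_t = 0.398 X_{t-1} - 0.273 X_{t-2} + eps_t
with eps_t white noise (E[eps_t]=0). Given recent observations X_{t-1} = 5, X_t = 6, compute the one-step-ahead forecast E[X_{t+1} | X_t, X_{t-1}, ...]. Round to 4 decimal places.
E[X_{t+1} \mid \mathcal F_t] = 1.0230

For an AR(p) model X_t = c + sum_i phi_i X_{t-i} + eps_t, the
one-step-ahead conditional mean is
  E[X_{t+1} | X_t, ...] = c + sum_i phi_i X_{t+1-i}.
Substitute known values:
  E[X_{t+1} | ...] = (0.398) * (6) + (-0.273) * (5)
                   = 1.0230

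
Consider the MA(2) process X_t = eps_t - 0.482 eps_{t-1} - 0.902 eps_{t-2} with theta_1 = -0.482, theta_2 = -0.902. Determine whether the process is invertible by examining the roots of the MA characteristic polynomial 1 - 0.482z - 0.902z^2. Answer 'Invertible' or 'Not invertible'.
\text{Not invertible}

The MA(q) characteristic polynomial is P(z) = 1 - 0.482z - 0.902z^2.
Invertibility requires all roots to lie outside the unit circle, i.e. |z| > 1 for every root.
Set 1 + (-0.482) z + (-0.902) z^2 = 0, i.e. a z^2 + b z + c = 0 with a = -0.902, b = -0.482, c = 1.
Discriminant D = b^2 - 4ac = (-0.482)^2 - 4*(-0.902)*1 = 0.232324 - (-3.608) = 3.840324.
D >= 0, so the roots are real: z = (-b +/- sqrt(D)) / (2a) = (0.482 +/- 1.959674) / (-1.804).
  z_1 = (0.482 + 1.959674) / (-1.804) = -1.3535,   |z_1| = 1.3535.
  z_2 = (0.482 - 1.959674) / (-1.804) = 0.8191,   |z_2| = 0.8191.
Moduli of all roots: 1.3535, 0.8191.
All moduli strictly greater than 1? No.
Verdict: Not invertible.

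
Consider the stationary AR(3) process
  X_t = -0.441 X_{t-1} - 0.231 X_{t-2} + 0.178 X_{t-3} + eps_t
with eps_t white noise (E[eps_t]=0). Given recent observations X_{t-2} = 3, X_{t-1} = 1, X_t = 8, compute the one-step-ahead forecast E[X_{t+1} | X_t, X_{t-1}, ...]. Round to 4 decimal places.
E[X_{t+1} \mid \mathcal F_t] = -3.2250

For an AR(p) model X_t = c + sum_i phi_i X_{t-i} + eps_t, the
one-step-ahead conditional mean is
  E[X_{t+1} | X_t, ...] = c + sum_i phi_i X_{t+1-i}.
Substitute known values:
  E[X_{t+1} | ...] = (-0.441) * (8) + (-0.231) * (1) + (0.178) * (3)
                   = -3.2250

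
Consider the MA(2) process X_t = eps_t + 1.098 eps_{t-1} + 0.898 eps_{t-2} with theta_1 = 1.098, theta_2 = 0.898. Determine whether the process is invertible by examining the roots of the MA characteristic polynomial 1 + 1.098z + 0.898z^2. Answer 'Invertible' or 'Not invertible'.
\text{Invertible}

The MA(q) characteristic polynomial is P(z) = 1 + 1.098z + 0.898z^2.
Invertibility requires all roots to lie outside the unit circle, i.e. |z| > 1 for every root.
Set 1 + (1.098) z + (0.898) z^2 = 0, i.e. a z^2 + b z + c = 0 with a = 0.898, b = 1.098, c = 1.
Discriminant D = b^2 - 4ac = (1.098)^2 - 4*(0.898)*1 = 1.205604 - (3.592) = -2.386396.
D < 0, so the roots are the complex-conjugate pair z = (-b +/- i sqrt(-D)) / (2a) = -0.6114 +/- 0.8601i.
For a conjugate pair |z|^2 = z * conj(z) = (product of roots) = c/a = 1/(0.898) = 1.113586, so |z| = sqrt(1.113586) = 1.0553 for both roots.
Moduli of all roots: 1.0553, 1.0553.
All moduli strictly greater than 1? Yes.
Verdict: Invertible.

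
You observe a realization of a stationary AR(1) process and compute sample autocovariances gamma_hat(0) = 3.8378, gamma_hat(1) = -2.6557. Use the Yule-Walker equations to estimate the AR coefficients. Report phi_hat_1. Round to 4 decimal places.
\hat\phi_{1} = -0.6920

The Yule-Walker equations for an AR(p) process read, in matrix form,
  Gamma_p phi = r_p,   with   (Gamma_p)_{ij} = gamma(|i - j|),
                       (r_p)_i = gamma(i),   i,j = 1..p.
Substitute the sample gammas (Toeplitz matrix and right-hand side of size 1):
  Gamma_p = [[3.8378]]
  r_p     = [-2.6557]
With p = 1 this is the single equation gamma(0) phi_1 = gamma(1):
  phi_hat_1 = gamma(1) / gamma(0) = -2.6557 / 3.8378 = -0.6920.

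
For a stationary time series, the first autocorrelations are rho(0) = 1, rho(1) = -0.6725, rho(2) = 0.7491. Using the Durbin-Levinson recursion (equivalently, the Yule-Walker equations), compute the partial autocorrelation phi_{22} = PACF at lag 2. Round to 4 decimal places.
\phi_{22} = 0.5419

The PACF at lag k is phi_{kk}, the last component of the solution
to the Yule-Walker system G_k phi = r_k where
  (G_k)_{ij} = rho(|i - j|), (r_k)_i = rho(i), i,j = 1..k.
Equivalently, Durbin-Levinson gives phi_{kk} iteratively:
  phi_{11} = rho(1)
  phi_{kk} = [rho(k) - sum_{j=1..k-1} phi_{k-1,j} rho(k-j)]
            / [1 - sum_{j=1..k-1} phi_{k-1,j} rho(j)],
  phi_{k,j} = phi_{k-1,j} - phi_{kk} phi_{k-1,k-j},  j = 1..k-1.
Step k = 1:
  phi_11 = rho(1) = -0.6725.
Step k = 2:
  phi_22 = [rho(2) - phi_11 rho(1)] / [1 - phi_11 rho(1)] = [0.7491 - (-0.6725)(-0.6725)] / [1 - (-0.6725)(-0.6725)]
         = 0.29684375 / 0.54774375 = 0.5419.
Therefore phi_{22} = 0.5419.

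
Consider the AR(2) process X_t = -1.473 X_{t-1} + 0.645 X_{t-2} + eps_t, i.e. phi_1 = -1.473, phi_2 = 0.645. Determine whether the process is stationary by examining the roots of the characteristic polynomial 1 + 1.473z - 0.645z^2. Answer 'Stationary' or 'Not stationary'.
\text{Not stationary}

The AR(p) characteristic polynomial is P(z) = 1 + 1.473z - 0.645z^2.
Stationarity requires all roots to lie outside the unit circle, i.e. |z| > 1 for every root.
Set 1 + (1.473) z + (-0.645) z^2 = 0, i.e. a z^2 + b z + c = 0 with a = -0.645, b = 1.473, c = 1.
Discriminant D = b^2 - 4ac = (1.473)^2 - 4*(-0.645)*1 = 2.169729 - (-2.58) = 4.749729.
D >= 0, so the roots are real: z = (-b +/- sqrt(D)) / (2a) = (-1.473 +/- 2.179387) / (-1.29).
  z_1 = (-1.473 + 2.179387) / (-1.29) = -0.5476,   |z_1| = 0.5476.
  z_2 = (-1.473 - 2.179387) / (-1.29) = 2.8313,   |z_2| = 2.8313.
Moduli of all roots: 0.5476, 2.8313.
All moduli strictly greater than 1? No.
Verdict: Not stationary.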